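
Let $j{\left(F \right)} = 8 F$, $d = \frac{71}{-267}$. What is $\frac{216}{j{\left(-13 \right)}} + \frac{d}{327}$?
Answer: $- \frac{2358266}{1135017} \approx -2.0777$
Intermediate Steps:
$d = - \frac{71}{267}$ ($d = 71 \left(- \frac{1}{267}\right) = - \frac{71}{267} \approx -0.26592$)
$\frac{216}{j{\left(-13 \right)}} + \frac{d}{327} = \frac{216}{8 \left(-13\right)} - \frac{71}{267 \cdot 327} = \frac{216}{-104} - \frac{71}{87309} = 216 \left(- \frac{1}{104}\right) - \frac{71}{87309} = - \frac{27}{13} - \frac{71}{87309} = - \frac{2358266}{1135017}$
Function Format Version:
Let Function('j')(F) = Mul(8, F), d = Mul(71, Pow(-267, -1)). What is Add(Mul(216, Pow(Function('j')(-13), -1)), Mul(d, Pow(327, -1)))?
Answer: Rational(-2358266, 1135017) ≈ -2.0777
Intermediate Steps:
d = Rational(-71, 267) (d = Mul(71, Rational(-1, 267)) = Rational(-71, 267) ≈ -0.26592)
Add(Mul(216, Pow(Function('j')(-13), -1)), Mul(d, Pow(327, -1))) = Add(Mul(216, Pow(Mul(8, -13), -1)), Mul(Rational(-71, 267), Pow(327, -1))) = Add(Mul(216, Pow(-104, -1)), Mul(Rational(-71, 267), Rational(1, 327))) = Add(Mul(216, Rational(-1, 104)), Rational(-71, 87309)) = Add(Rational(-27, 13), Rational(-71, 87309)) = Rational(-2358266, 1135017)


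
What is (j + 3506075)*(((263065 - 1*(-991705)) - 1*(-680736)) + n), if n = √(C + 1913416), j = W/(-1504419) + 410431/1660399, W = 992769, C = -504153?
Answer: 5650354434037641299569166/832645267727 + 2919316413401788111*√1409263/832645267727 ≈ 6.7902e+12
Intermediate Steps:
j = -343644153414/832645267727 (j = 992769/(-1504419) + 410431/1660399 = 992769*(-1/1504419) + 410431*(1/1660399) = -330923/501473 + 410431/1660399 = -343644153414/832645267727 ≈ -0.41271)
n = √1409263 (n = √(-504153 + 1913416) = √1409263 ≈ 1187.1)
(j + 3506075)*(((263065 - 1*(-991705)) - 1*(-680736)) + n) = (-343644153414/832645267727 + 3506075)*(((263065 - 1*(-991705)) - 1*(-680736)) + √1409263) = 2919316413401788111*(((263065 + 991705) + 680736) + √1409263)/832645267727 = 2919316413401788111*((1254770 + 680736) + √1409263)/832645267727 = 2919316413401788111*(1935506 + √1409263)/832645267727 = 5650354434037641299569166/832645267727 + 2919316413401788111*√1409263/832645267727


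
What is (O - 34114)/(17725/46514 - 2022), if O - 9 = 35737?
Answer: -75910848/94033583 ≈ -0.80727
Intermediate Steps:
O = 35746 (O = 9 + 35737 = 35746)
(O - 34114)/(17725/46514 - 2022) = (35746 - 34114)/(17725/46514 - 2022) = 1632/(17725*(1/46514) - 2022) = 1632/(17725/46514 - 2022) = 1632/(-94033583/46514) = 1632*(-46514/94033583) = -75910848/94033583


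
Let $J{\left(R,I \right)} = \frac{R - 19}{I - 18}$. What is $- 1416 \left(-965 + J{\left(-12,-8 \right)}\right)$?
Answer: $\frac{17741772}{13} \approx 1.3648 \cdot 10^{6}$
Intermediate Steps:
$J{\left(R,I \right)} = \frac{-19 + R}{-18 + I}$
$- 1416 \left(-965 + J{\left(-12,-8 \right)}\right) = - 1416 \left(-965 + \frac{-19 - 12}{-18 - 8}\right) = - 1416 \left(-965 + \frac{1}{-26} \left(-31\right)\right) = - 1416 \left(-965 - - \frac{31}{26}\right) = - 1416 \left(-965 + \frac{31}{26}\right) = \left(-1416\right) \left(- \frac{25059}{26}\right) = \frac{17741772}{13}$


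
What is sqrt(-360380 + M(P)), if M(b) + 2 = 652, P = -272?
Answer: 3*I*sqrt(39970) ≈ 599.78*I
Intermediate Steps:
M(b) = 650 (M(b) = -2 + 652 = 650)
sqrt(-360380 + M(P)) = sqrt(-360380 + 650) = sqrt(-359730) = 3*I*sqrt(39970)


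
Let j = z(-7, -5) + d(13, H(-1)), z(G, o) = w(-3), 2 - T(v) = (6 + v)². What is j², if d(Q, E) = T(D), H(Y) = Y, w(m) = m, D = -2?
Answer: 289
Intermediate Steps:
T(v) = 2 - (6 + v)²
z(G, o) = -3
d(Q, E) = -14 (d(Q, E) = 2 - (6 - 2)² = 2 - 1*4² = 2 - 1*16 = 2 - 16 = -14)
j = -17 (j = -3 - 14 = -17)
j² = (-17)² = 289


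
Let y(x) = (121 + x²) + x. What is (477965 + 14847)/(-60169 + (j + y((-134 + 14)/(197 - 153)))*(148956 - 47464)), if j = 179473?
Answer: 59630252/2205560433999 ≈ 2.7036e-5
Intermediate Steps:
y(x) = 121 + x + x²
(477965 + 14847)/(-60169 + (j + y((-134 + 14)/(197 - 153)))*(148956 - 47464)) = (477965 + 14847)/(-60169 + (179473 + (121 + (-134 + 14)/(197 - 153) + ((-134 + 14)/(197 - 153))²))*(148956 - 47464)) = 492812/(-60169 + (179473 + (121 - 120/44 + (-120/44)²))*101492) = 492812/(-60169 + (179473 + (121 - 120*1/44 + (-120*1/44)²))*101492) = 492812/(-60169 + (179473 + (121 - 30/11 + (-30/11)²))*101492) = 492812/(-60169 + (179473 + (121 - 30/11 + 900/121))*101492) = 492812/(-60169 + (179473 + 15211/121)*101492) = 492812/(-60169 + (21731444/121)*101492) = 492812/(-60169 + 2205567714448/121) = 492812/(2205560433999/121) = 492812*(121/2205560433999) = 59630252/2205560433999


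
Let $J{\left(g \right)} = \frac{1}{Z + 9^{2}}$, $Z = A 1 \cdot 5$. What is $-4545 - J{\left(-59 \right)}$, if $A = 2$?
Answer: $- \frac{413596}{91} \approx -4545.0$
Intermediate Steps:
$Z = 10$ ($Z = 2 \cdot 1 \cdot 5 = 2 \cdot 5 = 10$)
$J{\left(g \right)} = \frac{1}{91}$ ($J{\left(g \right)} = \frac{1}{10 + 9^{2}} = \frac{1}{10 + 81} = \frac{1}{91}$)
$-4545 - J{\left(-59 \right)} = -4545 - \frac{1}{91} = - \frac{413596}{91}$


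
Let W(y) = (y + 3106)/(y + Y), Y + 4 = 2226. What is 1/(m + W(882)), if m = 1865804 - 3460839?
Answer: -776/1237746163 ≈ -6.2695e-7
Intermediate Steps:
Y = 2222 (Y = -4 + 2226 = 2222)
W(y) = (3106 + y)/(2222 + y) (W(y) = (y + 3106)/(y + 2222) = (3106 + y)/(2222 + y))
m = -1595035
1/(m + W(882)) = 1/(-1595035 + (3106 + 882)/(2222 + 882)) = 1/(-1595035 + 3988/3104) = 1/(-1595035 + (1/3104)*3988) = 1/(-1595035 + 997/776) = 1/(-1237746163/776) = -776/1237746163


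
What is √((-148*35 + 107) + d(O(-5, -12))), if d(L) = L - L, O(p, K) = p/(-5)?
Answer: I*√5073 ≈ 71.225*I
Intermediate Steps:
O(p, K) = -p/5 (O(p, K) = p*(-⅕) = -p/5)
d(L) = 0
√((-148*35 + 107) + d(O(-5, -12))) = √((-148*35 + 107) + 0) = √((-5180 + 107) + 0) = √(-5073 + 0) = √(-5073) = I*√5073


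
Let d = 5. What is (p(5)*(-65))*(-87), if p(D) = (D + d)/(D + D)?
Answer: 5655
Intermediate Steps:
p(D) = (5 + D)/(2*D) (p(D) = (D + 5)/(D + D) = (5 + D)/((2*D)) = (5 + D)*(1/(2*D)) = (5 + D)/(2*D))
(p(5)*(-65))*(-87) = (((½)*(5 + 5)/5)*(-65))*(-87) = (((½)*(⅕)*10)*(-65))*(-87) = (1*(-65))*(-87) = -65*(-87) = 5655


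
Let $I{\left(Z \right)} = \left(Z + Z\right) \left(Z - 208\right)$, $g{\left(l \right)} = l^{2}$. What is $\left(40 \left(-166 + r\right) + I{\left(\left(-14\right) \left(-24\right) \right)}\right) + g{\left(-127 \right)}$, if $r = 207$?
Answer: $103785$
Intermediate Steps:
$I{\left(Z \right)} = 2 Z \left(-208 + Z\right)$
$\left(40 \left(-166 + r\right) + I{\left(\left(-14\right) \left(-24\right) \right)}\right) + g{\left(-127 \right)} = \left(40 \left(-166 + 207\right) + 2 \left(\left(-14\right) \left(-24\right)\right) \left(-208 - -336\right)\right) + \left(-127\right)^{2} = \left(40 \cdot 41 + 2 \cdot 336 \left(-208 + 336\right)\right) + 16129 = \left(1640 + 2 \cdot 336 \cdot 128\right) + 16129 = \left(1640 + 86016\right) + 16129 = 87656 + 16129 = 103785$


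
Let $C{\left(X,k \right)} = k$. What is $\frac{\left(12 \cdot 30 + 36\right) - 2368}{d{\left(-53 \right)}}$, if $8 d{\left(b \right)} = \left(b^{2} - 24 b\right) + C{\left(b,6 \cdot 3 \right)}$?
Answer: $- \frac{15776}{4099} \approx -3.8487$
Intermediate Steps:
$d{\left(b \right)} = \frac{9}{4} - 3 b + \frac{b^{2}}{8}$ ($d{\left(b \right)} = \frac{\left(b^{2} - 24 b\right) + 6 \cdot 3}{8} = \frac{\left(b^{2} - 24 b\right) + 18}{8} = \frac{18 + b^{2} - 24 b}{8} = \frac{9}{4} - 3 b + \frac{b^{2}}{8}$)
$\frac{\left(12 \cdot 30 + 36\right) - 2368}{d{\left(-53 \right)}} = \frac{\left(12 \cdot 30 + 36\right) - 2368}{\frac{9}{4} - -159 + \frac{\left(-53\right)^{2}}{8}} = \frac{\left(360 + 36\right) - 2368}{\frac{9}{4} + 159 + \frac{1}{8} \cdot 2809} = \frac{396 - 2368}{\frac{9}{4} + 159 + \frac{2809}{8}} = - \frac{1972}{\frac{4099}{8}} = \left(-1972\right) \frac{8}{4099} = - \frac{15776}{4099}$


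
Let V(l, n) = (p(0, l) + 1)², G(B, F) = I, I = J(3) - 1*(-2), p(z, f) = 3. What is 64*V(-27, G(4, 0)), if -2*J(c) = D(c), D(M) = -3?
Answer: 1024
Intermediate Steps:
J(c) = 3/2 (J(c) = -½*(-3) = 3/2)
I = 7/2 (I = 3/2 - 1*(-2) = 3/2 + 2 = 7/2 ≈ 3.5000)
G(B, F) = 7/2
V(l, n) = 16 (V(l, n) = (3 + 1)² = 4² = 16)
64*V(-27, G(4, 0)) = 64*16 = 1024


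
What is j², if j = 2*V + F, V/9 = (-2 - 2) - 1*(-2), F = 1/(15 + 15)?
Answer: 1164241/900 ≈ 1293.6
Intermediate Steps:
F = 1/30 ≈ 0.033333
V = -18 (V = 9*((-2 - 2) - 1*(-2)) = 9*(-4 + 2) = 9*(-2) = -18)
j = -1079/30 (j = 2*(-18) + 1/30 = -36 + 1/30 = -1079/30 ≈ -35.967)
j² = (-1079/30)² = 1164241/900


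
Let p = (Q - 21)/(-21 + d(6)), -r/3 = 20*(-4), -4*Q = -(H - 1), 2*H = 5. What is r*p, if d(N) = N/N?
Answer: 495/2 ≈ 247.50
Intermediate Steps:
H = 5/2 (H = (½)*5 = 5/2 ≈ 2.5000)
d(N) = 1
Q = 3/8 (Q = -(-1)*(5/2 - 1)/4 = -(-1)*3/(4*2) = -¼*(-3/2) = 3/8 ≈ 0.37500)
r = 240 (r = -60*(-4) = -3*(-80) = 240)
p = 33/32 (p = (3/8 - 21)/(-21 + 1) = -165/8/(-20) = -165/8*(-1/20) = 33/32 ≈ 1.0313)
r*p = 240*(33/32) = 495/2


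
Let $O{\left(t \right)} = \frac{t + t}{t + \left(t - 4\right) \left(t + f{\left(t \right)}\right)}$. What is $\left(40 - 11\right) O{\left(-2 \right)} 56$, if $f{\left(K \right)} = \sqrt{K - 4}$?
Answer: $- \frac{16240}{79} - \frac{9744 i \sqrt{6}}{79} \approx -205.57 - 302.12 i$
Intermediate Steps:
$f{\left(K \right)} = \sqrt{-4 + K}$
$O{\left(t \right)} = \frac{2 t}{t + \left(-4 + t\right) \left(t + \sqrt{-4 + t}\right)}$ ($O{\left(t \right)} = \frac{t + t}{t + \left(t - 4\right) \left(t + \sqrt{-4 + t}\right)} = \frac{2 t}{t + \left(-4 + t\right) \left(t + \sqrt{-4 + t}\right)}$)
$\left(40 - 11\right) O{\left(-2 \right)} 56 = \left(40 - 11\right) 2 \left(-2\right) \frac{1}{\left(-2\right)^{2} - 4 \sqrt{-4 - 2} - -6 - 2 \sqrt{-4 - 2}} \cdot 56 = 29 \cdot 2 \left(-2\right) \frac{1}{4 - 4 \sqrt{-6} + 6 - 2 \sqrt{-6}} \cdot 56 = 29 \cdot 2 \left(-2\right) \frac{1}{4 - 4 i \sqrt{6} + 6 - 2 i \sqrt{6}} \cdot 56 = 29 \cdot 2 \left(-2\right) \frac{1}{10 - 6 i \sqrt{6}} \cdot 56 = 29 \left(- \frac{4}{10 - 6 i \sqrt{6}}\right) 56 = - \frac{116}{10 - 6 i \sqrt{6}} \cdot 56 = - \frac{6496}{10 - 6 i \sqrt{6}}$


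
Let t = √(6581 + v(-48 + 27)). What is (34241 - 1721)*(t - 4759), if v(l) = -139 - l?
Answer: -154762680 + 32520*√6463 ≈ -1.5215e+8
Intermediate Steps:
t = √6463 (t = √(6581 + (-139 - (-48 + 27))) = √(6581 + (-139 - 1*(-21))) = √(6581 + (-139 + 21)) = √(6581 - 118) = √6463 ≈ 80.393)
(34241 - 1721)*(t - 4759) = (34241 - 1721)*(√6463 - 4759) = 32520*(-4759 + √6463) = -154762680 + 32520*√6463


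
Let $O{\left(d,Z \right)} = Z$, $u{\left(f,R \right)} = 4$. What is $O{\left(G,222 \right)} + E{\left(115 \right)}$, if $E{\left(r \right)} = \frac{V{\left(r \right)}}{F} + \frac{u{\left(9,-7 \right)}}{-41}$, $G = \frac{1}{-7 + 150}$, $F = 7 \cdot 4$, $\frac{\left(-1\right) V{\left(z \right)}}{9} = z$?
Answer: $\frac{212309}{1148} \approx 184.94$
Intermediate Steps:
$V{\left(z \right)} = - 9 z$
$F = 28$
$G = \frac{1}{143} \approx 0.006993$
$E{\left(r \right)} = - \frac{4}{41} - \frac{9 r}{28}$ ($E{\left(r \right)} = \frac{\left(-9\right) r}{28} + \frac{4}{-41} = - 9 r \frac{1}{28} + 4 \left(- \frac{1}{41}\right) = - \frac{9 r}{28} - \frac{4}{41} = - \frac{4}{41} - \frac{9 r}{28}$)
$O{\left(G,222 \right)} + E{\left(115 \right)} = 222 - \frac{42547}{1148} = \frac{212309}{1148}$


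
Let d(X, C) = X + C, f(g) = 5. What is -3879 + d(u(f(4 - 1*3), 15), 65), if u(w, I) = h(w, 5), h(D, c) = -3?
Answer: -3817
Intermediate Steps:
u(w, I) = -3
d(X, C) = C + X
-3879 + d(u(f(4 - 1*3), 15), 65) = -3879 + (65 - 3) = -3879 + 62 = -3817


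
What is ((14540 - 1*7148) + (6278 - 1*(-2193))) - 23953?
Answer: -8090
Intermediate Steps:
((14540 - 1*7148) + (6278 - 1*(-2193))) - 23953 = ((14540 - 7148) + (6278 + 2193)) - 23953 = (7392 + 8471) - 23953 = 15863 - 23953 = -8090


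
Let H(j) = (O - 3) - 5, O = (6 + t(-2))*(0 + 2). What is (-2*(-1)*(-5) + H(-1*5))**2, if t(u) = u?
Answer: 100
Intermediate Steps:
O = 8 (O = (6 - 2)*(0 + 2) = 4*2 = 8)
H(j) = 0 (H(j) = (8 - 3) - 5 = 5 - 5 = 0)
(-2*(-1)*(-5) + H(-1*5))**2 = (-2*(-1)*(-5) + 0)**2 = (2*(-5) + 0)**2 = (-10 + 0)**2 = (-10)**2 = 100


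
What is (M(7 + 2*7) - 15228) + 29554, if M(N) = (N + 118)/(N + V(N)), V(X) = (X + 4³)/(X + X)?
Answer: 13859080/967 ≈ 14332.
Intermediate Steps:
V(X) = (64 + X)/(2*X) (V(X) = (X + 64)/((2*X)) = (64 + X)*(1/(2*X)) = (64 + X)/(2*X))
M(N) = (118 + N)/(N + (64 + N)/(2*N)) (M(N) = (N + 118)/(N + (64 + N)/(2*N)) = (118 + N)/(N + (64 + N)/(2*N)))
(M(7 + 2*7) - 15228) + 29554 = (2*(7 + 2*7)*(118 + (7 + 2*7))/(64 + (7 + 2*7) + 2*(7 + 2*7)²) - 15228) + 29554 = (2*(7 + 14)*(118 + (7 + 14))/(64 + (7 + 14) + 2*(7 + 14)²) - 15228) + 29554 = (2*21*(118 + 21)/(64 + 21 + 2*21²) - 15228) + 29554 = (2*21*139/(64 + 21 + 2*441) - 15228) + 29554 = (2*21*139/(64 + 21 + 882) - 15228) + 29554 = (2*21*139/967 - 15228) + 29554 = (2*21*(1/967)*139 - 15228) + 29554 = (5838/967 - 15228) + 29554 = -14719638/967 + 29554 = 13859080/967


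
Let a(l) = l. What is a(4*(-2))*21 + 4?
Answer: -164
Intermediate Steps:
a(4*(-2))*21 + 4 = (4*(-2))*21 + 4 = -8*21 + 4 = -168 + 4 = -164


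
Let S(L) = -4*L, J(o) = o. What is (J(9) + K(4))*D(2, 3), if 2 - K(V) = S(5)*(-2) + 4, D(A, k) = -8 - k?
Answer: 363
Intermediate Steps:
K(V) = -42 (K(V) = 2 - (-4*5*(-2) + 4) = 2 - (-20*(-2) + 4) = 2 - (40 + 4) = 2 - 1*44 = 2 - 44 = -42)
(J(9) + K(4))*D(2, 3) = (9 - 42)*(-8 - 1*3) = -33*(-8 - 3) = -33*(-11) = 363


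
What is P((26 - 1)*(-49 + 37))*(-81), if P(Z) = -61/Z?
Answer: -1647/100 ≈ -16.470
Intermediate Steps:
P((26 - 1)*(-49 + 37))*(-81) = -61*1/((-49 + 37)*(26 - 1))*(-81) = -61/(25*(-12))*(-81) = -61/(-300)*(-81) = -61*(-1/300)*(-81) = (61/300)*(-81) = -1647/100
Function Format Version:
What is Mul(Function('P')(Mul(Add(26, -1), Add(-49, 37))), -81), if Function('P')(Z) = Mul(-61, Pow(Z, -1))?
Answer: Rational(-1647, 100) ≈ -16.470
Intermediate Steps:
Mul(Function('P')(Mul(Add(26, -1), Add(-49, 37))), -81) = Mul(Mul(-61, Pow(Mul(Add(26, -1), Add(-49, 37)), -1)), -81) = Mul(Mul(-61, Pow(Mul(25, -12), -1)), -81) = Mul(Mul(-61, Pow(-300, -1)), -81) = Mul(Mul(-61, Rational(-1, 300)), -81) = Mul(Rational(61, 300), -81) = Rational(-1647, 100)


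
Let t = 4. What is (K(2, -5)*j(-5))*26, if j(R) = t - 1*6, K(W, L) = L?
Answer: 260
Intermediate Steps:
j(R) = -2 (j(R) = 4 - 1*6 = 4 - 6 = -2)
(K(2, -5)*j(-5))*26 = -5*(-2)*26 = 10*26 = 260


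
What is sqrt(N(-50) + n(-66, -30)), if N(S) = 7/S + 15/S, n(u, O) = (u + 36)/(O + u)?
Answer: I*sqrt(51)/20 ≈ 0.35707*I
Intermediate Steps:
n(u, O) = (36 + u)/(O + u)
N(S) = 22/S
sqrt(N(-50) + n(-66, -30)) = sqrt(22/(-50) + (36 - 66)/(-30 - 66)) = sqrt(22*(-1/50) - 30/(-96)) = sqrt(-11/25 - 1/96*(-30)) = sqrt(-11/25 + 5/16) = sqrt(-51/400) = I*sqrt(51)/20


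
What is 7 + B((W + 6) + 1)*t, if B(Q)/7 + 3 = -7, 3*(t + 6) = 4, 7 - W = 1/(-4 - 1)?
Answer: 1001/3 ≈ 333.67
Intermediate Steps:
W = 36/5 (W = 7 - 1/(-4 - 1) = 7 - 1/(-5) = 7 - 1*(-⅕) = 7 + ⅕ = 36/5 ≈ 7.2000)
t = -14/3 (t = -6 + (⅓)*4 = -6 + 4/3 = -14/3 ≈ -4.6667)
B(Q) = -70 (B(Q) = -21 + 7*(-7) = -21 - 49 = -70)
7 + B((W + 6) + 1)*t = 7 - 70*(-14/3) = 7 + 980/3 = 1001/3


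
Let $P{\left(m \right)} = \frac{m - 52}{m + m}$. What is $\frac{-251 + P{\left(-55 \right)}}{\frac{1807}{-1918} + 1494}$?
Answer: $- \frac{26375377}{157502675} \approx -0.16746$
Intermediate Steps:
$P{\left(m \right)} = \frac{-52 + m}{2 m}$
$\frac{-251 + P{\left(-55 \right)}}{\frac{1807}{-1918} + 1494} = \frac{-251 + \frac{-52 - 55}{2 \left(-55\right)}}{\frac{1807}{-1918} + 1494} = \frac{-251 + \frac{1}{2} \left(- \frac{1}{55}\right) \left(-107\right)}{1807 \left(- \frac{1}{1918}\right) + 1494} = \frac{-251 + \frac{107}{110}}{- \frac{1807}{1918} + 1494} = - \frac{27503}{110 \cdot \frac{2863685}{1918}} = \left(- \frac{27503}{110}\right) \frac{1918}{2863685} = - \frac{26375377}{157502675}$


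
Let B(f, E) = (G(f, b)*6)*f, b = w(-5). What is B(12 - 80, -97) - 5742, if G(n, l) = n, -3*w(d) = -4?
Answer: 22002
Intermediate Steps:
w(d) = 4/3 (w(d) = -1/3*(-4) = 4/3)
b = 4/3 ≈ 1.3333
B(f, E) = 6*f**2 (B(f, E) = (f*6)*f = (6*f)*f = 6*f**2)
B(12 - 80, -97) - 5742 = 6*(12 - 80)**2 - 5742 = 6*(-68)**2 - 5742 = 6*4624 - 5742 = 27744 - 5742 = 22002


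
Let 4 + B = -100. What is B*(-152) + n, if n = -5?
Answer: 15803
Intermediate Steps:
B = -104 (B = -4 - 100 = -104)
B*(-152) + n = -104*(-152) - 5 = 15808 - 5 = 15803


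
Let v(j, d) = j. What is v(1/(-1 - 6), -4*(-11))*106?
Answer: -106/7 ≈ -15.143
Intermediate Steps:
v(1/(-1 - 6), -4*(-11))*106 = 106/(-1 - 6) = 106/(-7) = -⅐*106 = -106/7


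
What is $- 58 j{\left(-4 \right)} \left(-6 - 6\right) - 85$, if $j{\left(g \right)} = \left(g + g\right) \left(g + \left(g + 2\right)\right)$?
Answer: $33323$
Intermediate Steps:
$j{\left(g \right)} = 2 g \left(2 + 2 g\right)$ ($j{\left(g \right)} = 2 g \left(g + \left(2 + g\right)\right) = 2 g \left(2 + 2 g\right)$)
$- 58 j{\left(-4 \right)} \left(-6 - 6\right) - 85 = - 58 \cdot 4 \left(-4\right) \left(1 - 4\right) \left(-6 - 6\right) - 85 = - 58 \cdot 4 \left(-4\right) \left(-3\right) \left(-12\right) - 85 = - 58 \cdot 48 \left(-12\right) - 85 = \left(-58\right) \left(-576\right) - 85 = 33408 - 85 = 33323$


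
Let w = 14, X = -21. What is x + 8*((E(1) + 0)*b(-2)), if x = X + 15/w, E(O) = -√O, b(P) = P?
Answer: -55/14 ≈ -3.9286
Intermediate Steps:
x = -279/14 (x = -21 + 15/14 = -279/14 ≈ -19.929)
x + 8*((E(1) + 0)*b(-2)) = -279/14 + 8*((-√1 + 0)*(-2)) = -279/14 + 8*((-1*1 + 0)*(-2)) = -279/14 + 8*((-1 + 0)*(-2)) = -279/14 + 8*(-1*(-2)) = -279/14 + 8*2 = -279/14 + 16 = -55/14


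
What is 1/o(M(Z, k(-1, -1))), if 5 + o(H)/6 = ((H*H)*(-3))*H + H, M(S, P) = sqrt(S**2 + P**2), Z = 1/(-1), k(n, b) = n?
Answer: 1/30 - sqrt(2)/30 ≈ -0.013807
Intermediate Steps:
Z = -1
M(S, P) = sqrt(P**2 + S**2)
o(H) = -30 - 18*H**3 + 6*H (o(H) = -30 + 6*(((H*H)*(-3))*H + H) = -30 + 6*((H**2*(-3))*H + H) = -30 + 6*((-3*H**2)*H + H) = -30 + 6*(-3*H**3 + H) = -30 + 6*(H - 3*H**3) = -30 + (-18*H**3 + 6*H) = -30 - 18*H**3 + 6*H)
1/o(M(Z, k(-1, -1))) = 1/(-30 - 18*((-1)**2 + (-1)**2)**(3/2) + 6*sqrt((-1)**2 + (-1)**2)) = 1/(-30 - 18*(1 + 1)**(3/2) + 6*sqrt(1 + 1)) = 1/(-30 - 18*2*sqrt(2) + 6*sqrt(2)) = 1/(-30 - 36*sqrt(2) + 6*sqrt(2)) = 1/(-30 - 30*sqrt(2))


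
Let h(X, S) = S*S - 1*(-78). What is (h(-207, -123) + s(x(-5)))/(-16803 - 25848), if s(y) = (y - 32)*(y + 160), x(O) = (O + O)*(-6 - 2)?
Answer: -8909/14217 ≈ -0.62664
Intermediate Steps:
x(O) = -16*O (x(O) = (2*O)*(-8) = -16*O)
h(X, S) = 78 + S² (h(X, S) = S² + 78 = 78 + S²)
s(y) = (-32 + y)*(160 + y)
(h(-207, -123) + s(x(-5)))/(-16803 - 25848) = ((78 + (-123)²) + (-5120 + (-16*(-5))² + 128*(-16*(-5))))/(-16803 - 25848) = ((78 + 15129) + (-5120 + 80² + 128*80))/(-42651) = (15207 + (-5120 + 6400 + 10240))*(-1/42651) = (15207 + 11520)*(-1/42651) = 26727*(-1/42651) = -8909/14217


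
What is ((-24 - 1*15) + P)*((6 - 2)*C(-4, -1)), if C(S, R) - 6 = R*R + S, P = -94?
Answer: -1596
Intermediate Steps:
C(S, R) = 6 + S + R² (C(S, R) = 6 + (R*R + S) = 6 + (R² + S) = 6 + (S + R²) = 6 + S + R²)
((-24 - 1*15) + P)*((6 - 2)*C(-4, -1)) = ((-24 - 1*15) - 94)*((6 - 2)*(6 - 4 + (-1)²)) = ((-24 - 15) - 94)*(4*(6 - 4 + 1)) = (-39 - 94)*(4*3) = -133*12 = -1596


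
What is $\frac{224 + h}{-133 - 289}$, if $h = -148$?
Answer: $- \frac{38}{211} \approx -0.18009$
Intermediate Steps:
$\frac{224 + h}{-133 - 289} = \frac{224 - 148}{-133 - 289} = \frac{76}{-422} = 76 \left(- \frac{1}{422}\right) = - \frac{38}{211}$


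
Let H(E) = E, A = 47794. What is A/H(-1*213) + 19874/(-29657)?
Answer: -1421659820/6316941 ≈ -225.06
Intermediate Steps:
A/H(-1*213) + 19874/(-29657) = 47794/((-1*213)) + 19874/(-29657) = 47794/(-213) + 19874*(-1/29657) = 47794*(-1/213) - 19874/29657 = -47794/213 - 19874/29657 = -1421659820/6316941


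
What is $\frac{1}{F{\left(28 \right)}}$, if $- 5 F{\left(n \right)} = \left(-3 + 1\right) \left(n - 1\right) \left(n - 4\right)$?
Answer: $\frac{5}{1296} \approx 0.003858$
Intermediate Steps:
$F{\left(n \right)} = - \frac{\left(-4 + n\right) \left(2 - 2 n\right)}{5}$ ($F{\left(n \right)} = - \frac{\left(-3 + 1\right) \left(n - 1\right) \left(n - 4\right)}{5} = - \frac{- 2 \left(-1 + n\right) \left(-4 + n\right)}{5} = - \frac{\left(2 - 2 n\right) \left(-4 + n\right)}{5} = - \frac{\left(-4 + n\right) \left(2 - 2 n\right)}{5}$)
$\frac{1}{F{\left(28 \right)}} = \frac{1}{\frac{8}{5} - 56 + \frac{2 \cdot 28^{2}}{5}} = \frac{1}{\frac{8}{5} - 56 + \frac{2}{5} \cdot 784} = \frac{1}{\frac{8}{5} - 56 + \frac{1568}{5}} = \frac{1}{\frac{1296}{5}} = \frac{5}{1296}$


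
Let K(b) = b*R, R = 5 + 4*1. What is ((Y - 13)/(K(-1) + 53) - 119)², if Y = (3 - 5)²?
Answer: 27510025/1936 ≈ 14210.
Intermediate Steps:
R = 9 (R = 5 + 4 = 9)
K(b) = 9*b (K(b) = b*9 = 9*b)
Y = 4 (Y = (-2)² = 4)
((Y - 13)/(K(-1) + 53) - 119)² = ((4 - 13)/(9*(-1) + 53) - 119)² = (-9/(-9 + 53) - 119)² = (-9/44 - 119)² = (-5245/44)² = 27510025/1936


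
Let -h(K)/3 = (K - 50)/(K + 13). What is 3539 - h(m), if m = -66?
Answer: 187915/53 ≈ 3545.6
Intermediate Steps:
h(K) = -3*(-50 + K)/(13 + K) (h(K) = -3*(K - 50)/(K + 13) = -3*(-50 + K)/(13 + K))
3539 - h(m) = 3539 - 3*(50 - 1*(-66))/(13 - 66) = 3539 - 3*(50 + 66)/(-53) = 3539 - 3*(-1)*116/53 = 3539 - 1*(-348/53) = 3539 + 348/53 = 187915/53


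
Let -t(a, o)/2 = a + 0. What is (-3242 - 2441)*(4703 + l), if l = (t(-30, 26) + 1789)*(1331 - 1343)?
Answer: 99367255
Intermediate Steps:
t(a, o) = -2*a (t(a, o) = -2*(a + 0) = -2*a)
l = -22188 (l = (-2*(-30) + 1789)*(1331 - 1343) = (60 + 1789)*(-12) = 1849*(-12) = -22188)
(-3242 - 2441)*(4703 + l) = (-3242 - 2441)*(4703 - 22188) = -5683*(-17485) = 99367255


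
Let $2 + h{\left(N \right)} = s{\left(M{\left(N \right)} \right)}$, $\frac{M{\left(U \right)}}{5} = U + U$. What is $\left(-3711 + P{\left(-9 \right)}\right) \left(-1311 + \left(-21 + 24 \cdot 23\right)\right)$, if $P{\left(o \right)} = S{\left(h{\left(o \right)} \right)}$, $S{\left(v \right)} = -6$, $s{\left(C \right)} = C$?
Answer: $2899260$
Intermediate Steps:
$M{\left(U \right)} = 10 U$ ($M{\left(U \right)} = 5 \left(U + U\right) = 5 \cdot 2 U = 10 U$)
$h{\left(N \right)} = -2 + 10 N$
$P{\left(o \right)} = -6$
$\left(-3711 + P{\left(-9 \right)}\right) \left(-1311 + \left(-21 + 24 \cdot 23\right)\right) = \left(-3711 - 6\right) \left(-1311 + \left(-21 + 24 \cdot 23\right)\right) = - 3717 \left(-1311 + \left(-21 + 552\right)\right) = - 3717 \left(-1311 + 531\right) = \left(-3717\right) \left(-780\right) = 2899260$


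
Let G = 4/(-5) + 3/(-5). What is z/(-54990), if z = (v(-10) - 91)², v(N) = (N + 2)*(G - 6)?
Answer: -2809/152750 ≈ -0.018390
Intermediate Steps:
G = -7/5 (G = 4*(-⅕) + 3*(-⅕) = -⅘ - ⅗ = -7/5 ≈ -1.4000)
v(N) = -74/5 - 37*N/5 (v(N) = (N + 2)*(-7/5 - 6) = (2 + N)*(-37/5) = -74/5 - 37*N/5)
z = 25281/25 (z = ((-74/5 - 37/5*(-10)) - 91)² = ((-74/5 + 74) - 91)² = (296/5 - 91)² = (-159/5)² = 25281/25 ≈ 1011.2)
z/(-54990) = (25281/25)/(-54990) = (25281/25)*(-1/54990) = -2809/152750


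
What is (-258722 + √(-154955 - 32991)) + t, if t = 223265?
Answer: -35457 + I*√187946 ≈ -35457.0 + 433.53*I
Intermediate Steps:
(-258722 + √(-154955 - 32991)) + t = (-258722 + √(-154955 - 32991)) + 223265 = (-258722 + √(-187946)) + 223265 = (-258722 + I*√187946) + 223265 = -35457 + I*√187946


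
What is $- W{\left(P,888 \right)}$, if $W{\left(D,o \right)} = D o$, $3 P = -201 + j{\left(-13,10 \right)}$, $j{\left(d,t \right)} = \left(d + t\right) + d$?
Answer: $64232$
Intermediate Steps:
$j{\left(d,t \right)} = t + 2 d$
$P = - \frac{217}{3}$ ($P = \frac{-201 + \left(10 + 2 \left(-13\right)\right)}{3} = \frac{-201 + \left(10 - 26\right)}{3} = \frac{-201 - 16}{3} = \frac{1}{3} \left(-217\right) = - \frac{217}{3} \approx -72.333$)
$- W{\left(P,888 \right)} = - \frac{\left(-217\right) 888}{3} = \left(-1\right) \left(-64232\right) = 64232$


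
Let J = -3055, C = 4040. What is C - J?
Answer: 7095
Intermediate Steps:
C - J = 4040 - 1*(-3055) = 4040 + 3055 = 7095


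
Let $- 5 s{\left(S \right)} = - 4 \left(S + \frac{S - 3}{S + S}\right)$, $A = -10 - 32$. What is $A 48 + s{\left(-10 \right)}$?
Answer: $- \frac{50587}{25} \approx -2023.5$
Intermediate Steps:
$A = -42$
$s{\left(S \right)} = \frac{4 S}{5} + \frac{2 \left(-3 + S\right)}{5 S}$ ($s{\left(S \right)} = - \frac{\left(-4\right) \left(S + \frac{S - 3}{S + S}\right)}{5} = - \frac{\left(-4\right) \left(S + \frac{-3 + S}{2 S}\right)}{5} = - \frac{- 4 S - \frac{2 \left(-3 + S\right)}{S}}{5} = \frac{4 S}{5} + \frac{2 \left(-3 + S\right)}{5 S}$)
$A 48 + s{\left(-10 \right)} = \left(-42\right) 48 + \frac{2 \left(-3 - 10 \left(1 + 2 \left(-10\right)\right)\right)}{5 \left(-10\right)} = -2016 + \frac{2}{5} \left(- \frac{1}{10}\right) \left(-3 - 10 \left(1 - 20\right)\right) = -2016 + \frac{2}{5} \left(- \frac{1}{10}\right) \left(-3 - -190\right) = -2016 + \frac{2}{5} \left(- \frac{1}{10}\right) \left(-3 + 190\right) = -2016 + \frac{2}{5} \left(- \frac{1}{10}\right) 187 = -2016 - \frac{187}{25} = - \frac{50587}{25}$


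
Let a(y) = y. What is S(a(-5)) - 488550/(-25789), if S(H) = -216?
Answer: -5081874/25789 ≈ -197.06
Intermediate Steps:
S(a(-5)) - 488550/(-25789) = -216 - 488550/(-25789) = -216 - 488550*(-1)/25789 = -216 - 1*(-488550/25789) = -216 + 488550/25789 = -5081874/25789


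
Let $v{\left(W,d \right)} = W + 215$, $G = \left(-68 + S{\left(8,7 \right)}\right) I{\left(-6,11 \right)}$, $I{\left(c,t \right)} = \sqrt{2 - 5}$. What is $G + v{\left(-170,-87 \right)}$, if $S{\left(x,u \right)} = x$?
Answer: $45 - 60 i \sqrt{3} \approx 45.0 - 103.92 i$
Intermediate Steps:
$I{\left(c,t \right)} = i \sqrt{3}$ ($I{\left(c,t \right)} = \sqrt{-3} = i \sqrt{3}$)
$G = - 60 i \sqrt{3}$ ($G = \left(-68 + 8\right) i \sqrt{3} = - 60 i \sqrt{3} \approx - 103.92 i$)
$v{\left(W,d \right)} = 215 + W$
$G + v{\left(-170,-87 \right)} = - 60 i \sqrt{3} + \left(215 - 170\right) = - 60 i \sqrt{3} + 45 = 45 - 60 i \sqrt{3}$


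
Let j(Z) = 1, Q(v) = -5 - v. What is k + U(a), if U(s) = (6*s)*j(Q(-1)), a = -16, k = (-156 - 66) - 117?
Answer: -435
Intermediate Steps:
k = -339 (k = -222 - 117 = -339)
U(s) = 6*s (U(s) = (6*s)*1 = 6*s)
k + U(a) = -339 + 6*(-16) = -339 - 96 = -435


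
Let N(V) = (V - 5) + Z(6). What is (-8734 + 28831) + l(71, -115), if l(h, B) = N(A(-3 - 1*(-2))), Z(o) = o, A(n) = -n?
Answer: 20099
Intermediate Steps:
N(V) = 1 + V (N(V) = (V - 5) + 6 = (-5 + V) + 6 = 1 + V)
l(h, B) = 2 (l(h, B) = 1 - (-3 - 1*(-2)) = 1 - (-3 + 2) = 1 - 1*(-1) = 1 + 1 = 2)
(-8734 + 28831) + l(71, -115) = (-8734 + 28831) + 2 = 20097 + 2 = 20099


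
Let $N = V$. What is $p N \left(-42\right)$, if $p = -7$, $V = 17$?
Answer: $4998$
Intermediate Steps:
$N = 17$
$p N \left(-42\right) = \left(-7\right) 17 \left(-42\right) = \left(-119\right) \left(-42\right) = 4998$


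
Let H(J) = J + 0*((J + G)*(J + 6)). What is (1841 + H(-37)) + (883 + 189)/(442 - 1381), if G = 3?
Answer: 1692884/939 ≈ 1802.9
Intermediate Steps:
H(J) = J (H(J) = J + 0*((J + 3)*(J + 6)) = J + 0*((3 + J)*(6 + J)) = J + 0 = J)
(1841 + H(-37)) + (883 + 189)/(442 - 1381) = (1841 - 37) + (883 + 189)/(442 - 1381) = 1804 + 1072/(-939) = 1804 + 1072*(-1/939) = 1804 - 1072/939 = 1692884/939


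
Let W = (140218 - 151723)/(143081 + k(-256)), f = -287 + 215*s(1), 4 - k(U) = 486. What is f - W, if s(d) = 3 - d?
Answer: 6801054/47533 ≈ 143.08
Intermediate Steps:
k(U) = -482 (k(U) = 4 - 1*486 = 4 - 486 = -482)
f = 143 (f = -287 + 215*(3 - 1*1) = -287 + 215*(3 - 1) = -287 + 215*2 = -287 + 430 = 143)
W = -3835/47533 (W = (140218 - 151723)/(143081 - 482) = -11505/142599 = -11505*1/142599 = -3835/47533 ≈ -0.080681)
f - W = 143 - 1*(-3835/47533) = 143 + 3835/47533 = 6801054/47533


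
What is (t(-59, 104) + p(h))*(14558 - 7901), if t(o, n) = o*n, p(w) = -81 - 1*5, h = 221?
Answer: -41419854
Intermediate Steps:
p(w) = -86 (p(w) = -81 - 5 = -86)
t(o, n) = n*o
(t(-59, 104) + p(h))*(14558 - 7901) = (104*(-59) - 86)*(14558 - 7901) = (-6136 - 86)*6657 = -6222*6657 = -41419854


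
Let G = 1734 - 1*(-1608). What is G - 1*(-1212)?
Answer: 4554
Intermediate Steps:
G = 3342 (G = 1734 + 1608 = 3342)
G - 1*(-1212) = 3342 - 1*(-1212) = 3342 + 1212 = 4554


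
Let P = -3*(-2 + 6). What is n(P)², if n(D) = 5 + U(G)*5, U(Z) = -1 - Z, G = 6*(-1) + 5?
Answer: 25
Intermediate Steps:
G = -1 (G = -6 + 5 = -1)
P = -12 (P = -3*4 = -12)
n(D) = 5 (n(D) = 5 + (-1 - 1*(-1))*5 = 5 + (-1 + 1)*5 = 5 + 0*5 = 5 + 0 = 5)
n(P)² = 5² = 25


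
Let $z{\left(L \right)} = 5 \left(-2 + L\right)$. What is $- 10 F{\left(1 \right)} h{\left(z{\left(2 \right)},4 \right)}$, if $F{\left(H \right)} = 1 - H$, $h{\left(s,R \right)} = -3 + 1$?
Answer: $0$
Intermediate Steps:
$z{\left(L \right)} = -10 + 5 L$
$h{\left(s,R \right)} = -2$
$- 10 F{\left(1 \right)} h{\left(z{\left(2 \right)},4 \right)} = - 10 \left(1 - 1\right) \left(-2\right) = \left(-10\right) 0 \left(-2\right) = 0 \left(-2\right) = 0$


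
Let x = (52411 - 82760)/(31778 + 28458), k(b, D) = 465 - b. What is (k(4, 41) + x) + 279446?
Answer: 1532767973/5476 ≈ 2.7991e+5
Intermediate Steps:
x = -2759/5476 (x = -30349/60236 = -30349*1/60236 = -2759/5476 ≈ -0.50383)
(k(4, 41) + x) + 279446 = ((465 - 1*4) - 2759/5476) + 279446 = ((465 - 4) - 2759/5476) + 279446 = (461 - 2759/5476) + 279446 = 2521677/5476 + 279446 = 1532767973/5476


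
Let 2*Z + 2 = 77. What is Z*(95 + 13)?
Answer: 4050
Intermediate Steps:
Z = 75/2 (Z = -1 + (1/2)*77 = -1 + 77/2 = 75/2 ≈ 37.500)
Z*(95 + 13) = 75*(95 + 13)/2 = (75/2)*108 = 4050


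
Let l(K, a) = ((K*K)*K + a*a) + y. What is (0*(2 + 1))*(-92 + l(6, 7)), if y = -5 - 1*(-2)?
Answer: 0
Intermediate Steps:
y = -3 (y = -5 + 2 = -3)
l(K, a) = -3 + K**3 + a**2 (l(K, a) = ((K*K)*K + a*a) - 3 = (K**2*K + a**2) - 3 = (K**3 + a**2) - 3 = -3 + K**3 + a**2)
(0*(2 + 1))*(-92 + l(6, 7)) = (0*(2 + 1))*(-92 + (-3 + 6**3 + 7**2)) = (0*3)*(-92 + (-3 + 216 + 49)) = 0*(-92 + 262) = 0*170 = 0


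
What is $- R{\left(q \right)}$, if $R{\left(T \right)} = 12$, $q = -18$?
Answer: $-12$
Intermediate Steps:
$- R{\left(q \right)} = \left(-1\right) 12 = -12$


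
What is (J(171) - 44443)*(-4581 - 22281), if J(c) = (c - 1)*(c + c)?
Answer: -367928814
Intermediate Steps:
J(c) = 2*c*(-1 + c) (J(c) = (-1 + c)*(2*c) = 2*c*(-1 + c))
(J(171) - 44443)*(-4581 - 22281) = (2*171*(-1 + 171) - 44443)*(-4581 - 22281) = (2*171*170 - 44443)*(-26862) = (58140 - 44443)*(-26862) = 13697*(-26862) = -367928814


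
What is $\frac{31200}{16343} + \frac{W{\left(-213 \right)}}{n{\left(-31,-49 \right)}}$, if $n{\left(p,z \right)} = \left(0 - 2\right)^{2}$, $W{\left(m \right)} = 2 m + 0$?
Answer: $- \frac{3418659}{32686} \approx -104.59$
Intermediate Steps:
$W{\left(m \right)} = 2 m$
$n{\left(p,z \right)} = 4$ ($n{\left(p,z \right)} = \left(-2\right)^{2} = 4$)
$\frac{31200}{16343} + \frac{W{\left(-213 \right)}}{n{\left(-31,-49 \right)}} = \frac{31200}{16343} + \frac{2 \left(-213\right)}{4} = 31200 \cdot \frac{1}{16343} - \frac{213}{2} = \frac{31200}{16343} - \frac{213}{2} = - \frac{3418659}{32686}$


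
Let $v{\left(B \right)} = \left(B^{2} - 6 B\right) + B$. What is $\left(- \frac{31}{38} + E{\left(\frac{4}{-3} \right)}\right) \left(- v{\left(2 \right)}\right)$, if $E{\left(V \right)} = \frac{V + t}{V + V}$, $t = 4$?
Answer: $- \frac{207}{19} \approx -10.895$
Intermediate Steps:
$v{\left(B \right)} = B^{2} - 5 B$
$E{\left(V \right)} = \frac{4 + V}{2 V}$ ($E{\left(V \right)} = \frac{V + 4}{V + V} = \frac{4 + V}{2 V}$)
$\left(- \frac{31}{38} + E{\left(\frac{4}{-3} \right)}\right) \left(- v{\left(2 \right)}\right) = \left(- \frac{31}{38} + \frac{4 + \frac{4}{-3}}{2 \frac{4}{-3}}\right) \left(- 2 \left(-5 + 2\right)\right) = \left(\left(-31\right) \frac{1}{38} + \frac{4 + 4 \left(- \frac{1}{3}\right)}{2 \cdot 4 \left(- \frac{1}{3}\right)}\right) \left(- 2 \left(-3\right)\right) = \left(- \frac{31}{38} + \frac{4 - \frac{4}{3}}{2 \left(- \frac{4}{3}\right)}\right) \left(\left(-1\right) \left(-6\right)\right) = \left(- \frac{31}{38} + \frac{1}{2} \left(- \frac{3}{4}\right) \frac{8}{3}\right) 6 = \left(- \frac{31}{38} - 1\right) 6 = \left(- \frac{69}{38}\right) 6 = - \frac{207}{19}$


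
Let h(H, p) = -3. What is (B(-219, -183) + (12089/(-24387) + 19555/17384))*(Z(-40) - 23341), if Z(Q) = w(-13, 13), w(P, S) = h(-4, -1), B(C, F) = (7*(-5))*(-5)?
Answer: -19751375379842/4817541 ≈ -4.0999e+6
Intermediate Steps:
B(C, F) = 175 (B(C, F) = -35*(-5) = 175)
w(P, S) = -3
Z(Q) = -3
(B(-219, -183) + (12089/(-24387) + 19555/17384))*(Z(-40) - 23341) = (175 + (12089/(-24387) + 19555/17384))*(-3 - 23341) = (175 + (12089*(-1/24387) + 19555*(1/17384)))*(-23344) = (175 + (-1099/2217 + 19555/17384))*(-23344) = (175 + 24248419/38540328)*(-23344) = (6768805819/38540328)*(-23344) = -19751375379842/4817541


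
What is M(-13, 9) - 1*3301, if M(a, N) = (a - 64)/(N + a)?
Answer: -13127/4 ≈ -3281.8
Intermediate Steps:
M(a, N) = (-64 + a)/(N + a)
M(-13, 9) - 1*3301 = (-64 - 13)/(9 - 13) - 1*3301 = -77/(-4) - 3301 = -1/4*(-77) - 3301 = 77/4 - 3301 = -13127/4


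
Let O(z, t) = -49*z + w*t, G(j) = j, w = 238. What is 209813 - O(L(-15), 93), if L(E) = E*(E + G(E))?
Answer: 209729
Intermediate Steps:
L(E) = 2*E**2 (L(E) = E*(E + E) = E*(2*E) = 2*E**2)
O(z, t) = -49*z + 238*t
209813 - O(L(-15), 93) = 209813 - (-98*(-15)**2 + 238*93) = 209813 - (-98*225 + 22134) = 209813 - (-49*450 + 22134) = 209813 - (-22050 + 22134) = 209813 - 1*84 = 209813 - 84 = 209729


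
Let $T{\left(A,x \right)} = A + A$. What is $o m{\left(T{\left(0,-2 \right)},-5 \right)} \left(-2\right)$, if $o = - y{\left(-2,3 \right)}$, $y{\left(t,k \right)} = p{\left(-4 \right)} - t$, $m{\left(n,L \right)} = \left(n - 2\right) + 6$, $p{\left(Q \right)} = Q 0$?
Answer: $16$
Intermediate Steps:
$p{\left(Q \right)} = 0$
$T{\left(A,x \right)} = 2 A$
$m{\left(n,L \right)} = 4 + n$ ($m{\left(n,L \right)} = \left(-2 + n\right) + 6 = 4 + n$)
$y{\left(t,k \right)} = - t$ ($y{\left(t,k \right)} = 0 - t = - t$)
$o = -2$ ($o = - \left(-1\right) \left(-2\right) = \left(-1\right) 2 = -2$)
$o m{\left(T{\left(0,-2 \right)},-5 \right)} \left(-2\right) = - 2 \left(4 + 2 \cdot 0\right) \left(-2\right) = - 2 \left(4 + 0\right) \left(-2\right) = \left(-2\right) 4 \left(-2\right) = \left(-8\right) \left(-2\right) = 16$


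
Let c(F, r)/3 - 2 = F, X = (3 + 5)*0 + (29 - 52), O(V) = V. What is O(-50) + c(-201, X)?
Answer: -647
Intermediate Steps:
X = -23 (X = 8*0 - 23 = 0 - 23 = -23)
c(F, r) = 6 + 3*F
O(-50) + c(-201, X) = -50 + (6 + 3*(-201)) = -50 + (6 - 603) = -50 - 597 = -647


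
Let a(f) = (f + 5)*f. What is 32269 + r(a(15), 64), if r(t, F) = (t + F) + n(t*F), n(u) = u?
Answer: 51833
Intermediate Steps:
a(f) = f*(5 + f) (a(f) = (5 + f)*f = f*(5 + f))
r(t, F) = F + t + F*t (r(t, F) = (t + F) + t*F = (F + t) + F*t = F + t + F*t)
32269 + r(a(15), 64) = 32269 + (64 + 15*(5 + 15) + 64*(15*(5 + 15))) = 32269 + (64 + 15*20 + 64*(15*20)) = 32269 + (64 + 300 + 64*300) = 32269 + (64 + 300 + 19200) = 32269 + 19564 = 51833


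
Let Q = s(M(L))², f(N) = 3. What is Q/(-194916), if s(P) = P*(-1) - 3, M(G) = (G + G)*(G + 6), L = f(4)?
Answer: -1083/64972 ≈ -0.016669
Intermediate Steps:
L = 3
M(G) = 2*G*(6 + G) (M(G) = (2*G)*(6 + G) = 2*G*(6 + G))
s(P) = -3 - P (s(P) = -P - 3 = -3 - P)
Q = 3249 (Q = (-3 - 2*3*(6 + 3))² = (-3 - 2*3*9)² = (-3 - 1*54)² = (-3 - 54)² = (-57)² = 3249)
Q/(-194916) = 3249/(-194916) = 3249*(-1/194916) = -1083/64972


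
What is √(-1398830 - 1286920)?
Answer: 5*I*√107430 ≈ 1638.8*I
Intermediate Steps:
√(-1398830 - 1286920) = √(-2685750) = 5*I*√107430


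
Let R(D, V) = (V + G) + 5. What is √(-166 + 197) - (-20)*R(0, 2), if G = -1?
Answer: 120 + √31 ≈ 125.57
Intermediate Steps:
R(D, V) = 4 + V (R(D, V) = (V - 1) + 5 = (-1 + V) + 5 = 4 + V)
√(-166 + 197) - (-20)*R(0, 2) = √(-166 + 197) - (-20)*(4 + 2) = √31 - (-20)*6 = √31 - 1*(-120) = √31 + 120 = 120 + √31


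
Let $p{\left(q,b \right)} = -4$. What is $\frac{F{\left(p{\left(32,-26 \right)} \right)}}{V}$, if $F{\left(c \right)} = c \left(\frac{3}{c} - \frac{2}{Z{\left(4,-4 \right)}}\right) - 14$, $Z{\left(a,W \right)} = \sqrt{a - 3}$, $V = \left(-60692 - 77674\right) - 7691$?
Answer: $\frac{3}{146057} \approx 2.054 \cdot 10^{-5}$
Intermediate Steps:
$V = -146057$ ($V = -138366 - 7691 = -146057$)
$Z{\left(a,W \right)} = \sqrt{-3 + a}$
$F{\left(c \right)} = -14 + c \left(-2 + \frac{3}{c}\right)$ ($F{\left(c \right)} = c \left(\frac{3}{c} - \frac{2}{\sqrt{-3 + 4}}\right) - 14 = c \left(\frac{3}{c} - \frac{2}{\sqrt{1}}\right) - 14 = c \left(\frac{3}{c} - \frac{2}{1}\right) - 14 = c \left(\frac{3}{c} - 2\right) - 14 = c \left(-2 + \frac{3}{c}\right) - 14 = -14 + c \left(-2 + \frac{3}{c}\right)$)
$\frac{F{\left(p{\left(32,-26 \right)} \right)}}{V} = \frac{-11 - -8}{-146057} = \left(-11 + 8\right) \left(- \frac{1}{146057}\right) = \left(-3\right) \left(- \frac{1}{146057}\right) = \frac{3}{146057}$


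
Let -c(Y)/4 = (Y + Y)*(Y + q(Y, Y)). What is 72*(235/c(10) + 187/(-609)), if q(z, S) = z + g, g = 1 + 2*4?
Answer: -11937/406 ≈ -29.401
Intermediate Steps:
g = 9 (g = 1 + 8 = 9)
q(z, S) = 9 + z (q(z, S) = z + 9 = 9 + z)
c(Y) = -8*Y*(9 + 2*Y) (c(Y) = -4*(Y + Y)*(Y + (9 + Y)) = -4*2*Y*(9 + 2*Y) = -8*Y*(9 + 2*Y))
72*(235/c(10) + 187/(-609)) = 72*(235/((-8*10*(9 + 2*10))) + 187/(-609)) = 72*(235/((-8*10*(9 + 20))) + 187*(-1/609)) = 72*(235/((-8*10*29)) - 187/609) = 72*(235/(-2320) - 187/609) = 72*(235*(-1/2320) - 187/609) = 72*(-47/464 - 187/609) = 72*(-3979/9744) = -11937/406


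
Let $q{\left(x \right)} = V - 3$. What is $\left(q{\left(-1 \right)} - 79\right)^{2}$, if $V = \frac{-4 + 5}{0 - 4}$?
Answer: $\frac{108241}{16} \approx 6765.1$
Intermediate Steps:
$V = - \frac{1}{4}$ ($V = 1 \frac{1}{-4} = 1 \left(- \frac{1}{4}\right) = - \frac{1}{4} \approx -0.25$)
$q{\left(x \right)} = - \frac{13}{4}$ ($q{\left(x \right)} = - \frac{1}{4} - 3 = - \frac{13}{4}$)
$\left(q{\left(-1 \right)} - 79\right)^{2} = \left(- \frac{13}{4} - 79\right)^{2} = \left(- \frac{329}{4}\right)^{2} = \frac{108241}{16}$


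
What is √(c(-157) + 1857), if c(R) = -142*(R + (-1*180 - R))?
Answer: √27417 ≈ 165.58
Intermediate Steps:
c(R) = 25560 (c(R) = -142*(R + (-180 - R)) = -142*(-180) = 25560)
√(c(-157) + 1857) = √(25560 + 1857) = √27417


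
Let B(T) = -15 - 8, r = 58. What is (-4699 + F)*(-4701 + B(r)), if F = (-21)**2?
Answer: 20114792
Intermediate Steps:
F = 441
B(T) = -23
(-4699 + F)*(-4701 + B(r)) = (-4699 + 441)*(-4701 - 23) = -4258*(-4724) = 20114792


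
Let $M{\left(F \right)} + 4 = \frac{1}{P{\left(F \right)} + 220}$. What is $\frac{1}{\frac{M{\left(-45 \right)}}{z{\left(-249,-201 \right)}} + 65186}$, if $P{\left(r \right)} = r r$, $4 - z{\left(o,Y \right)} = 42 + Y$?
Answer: $\frac{365935}{23853829931} \approx 1.5341 \cdot 10^{-5}$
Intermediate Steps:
$z{\left(o,Y \right)} = -38 - Y$ ($z{\left(o,Y \right)} = 4 - \left(42 + Y\right) = -38 - Y$)
$P{\left(r \right)} = r^{2}$
$M{\left(F \right)} = -4 + \frac{1}{220 + F^{2}}$ ($M{\left(F \right)} = -4 + \frac{1}{F^{2} + 220} = -4 + \frac{1}{220 + F^{2}}$)
$\frac{1}{\frac{M{\left(-45 \right)}}{z{\left(-249,-201 \right)}} + 65186} = \frac{1}{\frac{\frac{1}{220 + \left(-45\right)^{2}} \left(-879 - 4 \left(-45\right)^{2}\right)}{-38 - -201} + 65186} = \frac{1}{\frac{\frac{1}{220 + 2025} \left(-879 - 8100\right)}{-38 + 201} + 65186} = \frac{1}{\frac{\frac{1}{2245} \left(-879 - 8100\right)}{163} + 65186} = \frac{1}{\frac{1}{2245} \left(-8979\right) \frac{1}{163} + 65186} = \frac{1}{\left(- \frac{8979}{2245}\right) \frac{1}{163} + 65186} = \frac{1}{- \frac{8979}{365935} + 65186} = \frac{1}{\frac{23853829931}{365935}} = \frac{365935}{23853829931}$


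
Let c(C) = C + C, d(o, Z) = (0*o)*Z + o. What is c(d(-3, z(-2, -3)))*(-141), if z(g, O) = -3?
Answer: 846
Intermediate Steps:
d(o, Z) = o (d(o, Z) = 0*Z + o = 0 + o = o)
c(C) = 2*C
c(d(-3, z(-2, -3)))*(-141) = (2*(-3))*(-141) = -6*(-141) = 846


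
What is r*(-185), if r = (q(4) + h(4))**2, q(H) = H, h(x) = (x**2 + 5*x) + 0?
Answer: -296000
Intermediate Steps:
h(x) = x**2 + 5*x
r = 1600 (r = (4 + 4*(5 + 4))**2 = (4 + 4*9)**2 = (4 + 36)**2 = 40**2 = 1600)
r*(-185) = 1600*(-185) = -296000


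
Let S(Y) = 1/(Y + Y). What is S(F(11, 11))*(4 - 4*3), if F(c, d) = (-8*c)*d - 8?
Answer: 1/244 ≈ 0.0040984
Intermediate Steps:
F(c, d) = -8 - 8*c*d (F(c, d) = -8*c*d - 8 = -8 - 8*c*d)
S(Y) = 1/(2*Y)
S(F(11, 11))*(4 - 4*3) = (1/(2*(-8 - 8*11*11)))*(4 - 4*3) = (1/(2*(-8 - 968)))*(4 - 12) = ((½)/(-976))*(-8) = ((½)*(-1/976))*(-8) = -1/1952*(-8) = 1/244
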